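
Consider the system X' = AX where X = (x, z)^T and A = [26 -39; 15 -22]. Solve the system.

x(t) = -3c_1e^(2t)sin(3t) - 2c_1e^(2t)cos(3t) - 2c_2e^(2t)sin(3t) + 3c_2e^(2t)cos(3t), z(t) = -2c_1e^(2t)sin(3t) - c_1e^(2t)cos(3t) - c_2e^(2t)sin(3t) + 2c_2e^(2t)cos(3t)

Coefficient matrix A = [[26, -39], [15, -22]].
Characteristic polynomial det(A - λI) = λ^2 - 4λ + 13 = 0.
Eigenvalues λ = 2 ± 3i (complex conjugate pair).
For λ=2+3i: an eigenvector is (-2,-1) - i(-3,-2) = (-2 + 3i, -1 + 2i).
A real fundamental pair from Re and Im of e^((2+3i)t)v: X_1 = e^(2t)(cos(3t)·(-2,-1) + sin(3t)·(-3,-2)), X_2 = e^(2t)(sin(3t)·(-2,-1) - cos(3t)·(-3,-2)).
General solution: c_1X_1 + c_2X_2.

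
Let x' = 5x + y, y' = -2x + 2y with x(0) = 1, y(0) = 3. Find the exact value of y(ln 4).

A = [[5,1],[-2,2]]; eigenvalues λ = 4, 3.
Eigenvectors: (1,-1) for λ=4, (1,-2) for λ=3.
From the initial condition, c_1 = 5, c_2 = -4.
y(ln 4) = (5)(4^4)(-1) + (-4)(4^3)(-2) = -768.

-768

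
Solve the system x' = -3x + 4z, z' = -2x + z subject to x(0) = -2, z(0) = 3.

x(t) = 8e^(-t)sin(2t) - 2e^(-t)cos(2t), z(t) = 5e^(-t)sin(2t) + 3e^(-t)cos(2t)

Coefficient matrix A = [[-3, 4], [-2, 1]].
Characteristic polynomial det(A - λI) = λ^2 + 2λ + 5 = 0.
Eigenvalues λ = -1 ± 2i (complex conjugate pair).
For λ=-1+2i: an eigenvector is (-1,0) - i(1,1) = (-1 - i, 0 - i).
A real fundamental pair from Re and Im of e^((-1+2i)t)v: X_1 = e^(-t)(cos(2t)·(-1,0) + sin(2t)·(1,1)), X_2 = e^(-t)(sin(2t)·(-1,0) - cos(2t)·(1,1)).
General solution: C_1X_1 + C_2X_2.
Applying x(0)=-2, z(0)=3 gives C_1=5, C_2=-3.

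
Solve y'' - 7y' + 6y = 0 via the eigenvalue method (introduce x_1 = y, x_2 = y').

y(t) = K_1e^(6t) + K_2e^(t)

Let x_1 = y, x_2 = y'. Then x_1' = x_2 and x_2' = -6x_1 + 7x_2.
A = [[0,1],[-6,7]]; det(A-λI) = λ^2 - 7λ + 6.
Eigenvalues λ = 6, 1 with eigenvectors (1,6), (1,1).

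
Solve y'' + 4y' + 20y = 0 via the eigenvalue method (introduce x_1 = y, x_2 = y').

y(t) = C_1e^(-2t)cos(4t) + C_2e^(-2t)sin(4t)

Let x_1 = y, x_2 = y'. Then x_1' = x_2 and x_2' = -20x_1 - 4x_2.
A = [[0,1],[-20,-4]]; det(A-λI) = λ^2 + 4λ + 20.
Eigenvalues λ = -2 ± 4i.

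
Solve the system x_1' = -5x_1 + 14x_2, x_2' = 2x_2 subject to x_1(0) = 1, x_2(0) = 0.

Coefficient matrix A = [[-5, 14], [0, 2]].
Characteristic polynomial det(A - λI) = λ^2 + 3λ - 10 = 0.
Eigenvalues λ = -5, 2.
For λ=-5: (A-λI) row 1 is [0, 14], so an eigenvector is (-1, 0).
For λ=2: (A-λI) row 1 is [-7, 14], so an eigenvector is (2, 1).
General solution: C_1e^(-5t)(-1,0) + C_2e^(2t)(2,1).
Applying x_1(0)=1, x_2(0)=0 gives C_1=-1, C_2=0.

x_1(t) = e^(-5t), x_2(t) = 0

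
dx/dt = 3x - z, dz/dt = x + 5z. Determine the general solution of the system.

Coefficient matrix A = [[3, -1], [1, 5]].
Characteristic polynomial det(A - λI) = λ^2 - 8λ + 16 = 0.
Single eigenvalue λ = 4 with algebraic multiplicity 2.
Eigenvector v = (-1,1); generalized eigenvector w with (A-λI)w=v is (-1,2).
General solution: e^(4t)[C_1·v + C_2·(t·v + w)].

x(t) = -C_1e^(4t) - C_2te^(4t) - C_2e^(4t), z(t) = C_1e^(4t) + C_2te^(4t) + 2C_2e^(4t)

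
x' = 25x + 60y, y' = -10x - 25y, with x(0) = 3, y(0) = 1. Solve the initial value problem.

Coefficient matrix A = [[25, 60], [-10, -25]].
Characteristic polynomial det(A - λI) = λ^2 - 25 = 0.
Eigenvalues λ = -5, 5.
For λ=-5: (A-λI) row 1 is [30, 60], so an eigenvector is (2, -1).
For λ=5: (A-λI) row 1 is [20, 60], so an eigenvector is (-3, 1).
General solution: c_1e^(-5t)(2,-1) + c_2e^(5t)(-3,1).
Applying x(0)=3, y(0)=1 gives c_1=-6, c_2=-5.

x(t) = 15e^(5t) - 12e^(-5t), y(t) = -5e^(5t) + 6e^(-5t)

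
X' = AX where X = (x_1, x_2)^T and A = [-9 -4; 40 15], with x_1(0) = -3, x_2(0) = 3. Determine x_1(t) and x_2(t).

x_1(t) = 6e^(3t)sin(4t) - 3e^(3t)cos(4t), x_2(t) = -21e^(3t)sin(4t) + 3e^(3t)cos(4t)

Coefficient matrix A = [[-9, -4], [40, 15]].
Characteristic polynomial det(A - λI) = λ^2 - 6λ + 25 = 0.
Eigenvalues λ = 3 ± 4i (complex conjugate pair).
For λ=3+4i: an eigenvector is (-1,3) - i(0,-1) = (-1, 3 + i).
A real fundamental pair from Re and Im of e^((3+4i)t)v: X_1 = e^(3t)(cos(4t)·(-1,3) + sin(4t)·(0,-1)), X_2 = e^(3t)(sin(4t)·(-1,3) - cos(4t)·(0,-1)).
General solution: K_1X_1 + K_2X_2.
Applying x_1(0)=-3, x_2(0)=3 gives K_1=3, K_2=-6.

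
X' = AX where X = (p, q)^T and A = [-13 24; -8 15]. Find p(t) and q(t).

Coefficient matrix A = [[-13, 24], [-8, 15]].
Characteristic polynomial det(A - λI) = λ^2 - 2λ - 3 = 0.
Eigenvalues λ = -1, 3.
For λ=-1: (A-λI) row 1 is [-12, 24], so an eigenvector is (2, 1).
For λ=3: (A-λI) row 1 is [-16, 24], so an eigenvector is (3, 2).
General solution: C_1e^(-t)(2,1) + C_2e^(3t)(3,2).

p(t) = 2C_1e^(-t) + 3C_2e^(3t), q(t) = C_1e^(-t) + 2C_2e^(3t)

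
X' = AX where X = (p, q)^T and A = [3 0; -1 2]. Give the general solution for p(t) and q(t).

Coefficient matrix A = [[3, 0], [-1, 2]].
Characteristic polynomial det(A - λI) = λ^2 - 5λ + 6 = 0.
Eigenvalues λ = 2, 3.
For λ=2: (A-λI) row 1 is [1, 0], so an eigenvector is (0, 1).
For λ=3: (A-λI) row 2 is [-1, -1], so an eigenvector is (-1, 1).
General solution: c_1e^(2t)(0,1) + c_2e^(3t)(-1,1).

p(t) = -c_2e^(3t), q(t) = c_1e^(2t) + c_2e^(3t)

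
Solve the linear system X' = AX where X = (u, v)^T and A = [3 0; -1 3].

Coefficient matrix A = [[3, 0], [-1, 3]].
Characteristic polynomial det(A - λI) = λ^2 - 6λ + 9 = 0.
Single eigenvalue λ = 3 with algebraic multiplicity 2.
Eigenvector v = (0,1); generalized eigenvector w with (A-λI)w=v is (-1,1).
General solution: e^(3t)[K_1·v + K_2·(t·v + w)].

u(t) = -K_2e^(3t), v(t) = K_1e^(3t) + K_2te^(3t) + K_2e^(3t)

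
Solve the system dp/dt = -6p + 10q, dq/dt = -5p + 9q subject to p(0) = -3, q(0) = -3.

p(t) = -3e^(4t), q(t) = -3e^(4t)

Coefficient matrix A = [[-6, 10], [-5, 9]].
Characteristic polynomial det(A - λI) = λ^2 - 3λ - 4 = 0.
Eigenvalues λ = 4, -1.
For λ=4: (A-λI) row 1 is [-10, 10], so an eigenvector is (-1, -1).
For λ=-1: (A-λI) row 1 is [-5, 10], so an eigenvector is (-2, -1).
General solution: C_1e^(4t)(-1,-1) + C_2e^(-t)(-2,-1).
Applying p(0)=-3, q(0)=-3 gives C_1=3, C_2=0.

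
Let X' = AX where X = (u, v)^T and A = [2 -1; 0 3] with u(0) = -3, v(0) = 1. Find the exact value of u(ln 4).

A = [[2,-1],[0,3]]; eigenvalues λ = 3, 2.
Eigenvectors: (-1,1) for λ=3, (-1,0) for λ=2.
From the initial condition, c_1 = 1, c_2 = 2.
u(ln 4) = (1)(4^3)(-1) + (2)(4^2)(-1) = -96.

-96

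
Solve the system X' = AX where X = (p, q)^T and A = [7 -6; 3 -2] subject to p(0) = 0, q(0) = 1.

p(t) = -2e^(4t) + 2e^(t), q(t) = -e^(4t) + 2e^(t)

Coefficient matrix A = [[7, -6], [3, -2]].
Characteristic polynomial det(A - λI) = λ^2 - 5λ + 4 = 0.
Eigenvalues λ = 4, 1.
For λ=4: (A-λI) row 1 is [3, -6], so an eigenvector is (-2, -1).
For λ=1: (A-λI) row 1 is [6, -6], so an eigenvector is (-1, -1).
General solution: C_1e^(4t)(-2,-1) + C_2e^(t)(-1,-1).
Applying p(0)=0, q(0)=1 gives C_1=1, C_2=-2.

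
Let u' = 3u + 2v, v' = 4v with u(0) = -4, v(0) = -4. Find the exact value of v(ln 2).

-64

A = [[3,2],[0,4]]; eigenvalues λ = 3, 4.
Eigenvectors: (1,0) for λ=3, (2,1) for λ=4.
From the initial condition, c_1 = 4, c_2 = -4.
v(ln 2) = (4)(2^3)(0) + (-4)(2^4)(1) = -64.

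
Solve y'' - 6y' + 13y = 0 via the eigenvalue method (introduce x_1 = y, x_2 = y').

y(t) = C_1e^(3t)cos(2t) + C_2e^(3t)sin(2t)

Let x_1 = y, x_2 = y'. Then x_1' = x_2 and x_2' = -13x_1 + 6x_2.
A = [[0,1],[-13,6]]; det(A-λI) = λ^2 - 6λ + 13.
Eigenvalues λ = 3 ± 2i.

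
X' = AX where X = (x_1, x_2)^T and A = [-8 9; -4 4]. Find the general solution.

Coefficient matrix A = [[-8, 9], [-4, 4]].
Characteristic polynomial det(A - λI) = λ^2 + 4λ + 4 = 0.
Single eigenvalue λ = -2 with algebraic multiplicity 2.
Eigenvector v = (3,2); generalized eigenvector w with (A-λI)w=v is (1,1).
General solution: e^(-2t)[c_1·v + c_2·(t·v + w)].

x_1(t) = 3c_1e^(-2t) + 3c_2te^(-2t) + c_2e^(-2t), x_2(t) = 2c_1e^(-2t) + 2c_2te^(-2t) + c_2e^(-2t)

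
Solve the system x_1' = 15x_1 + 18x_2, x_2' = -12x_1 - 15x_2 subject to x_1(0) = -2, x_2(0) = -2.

x_1(t) = -12e^(3t) + 10e^(-3t), x_2(t) = 8e^(3t) - 10e^(-3t)

Coefficient matrix A = [[15, 18], [-12, -15]].
Characteristic polynomial det(A - λI) = λ^2 - 9 = 0.
Eigenvalues λ = 3, -3.
For λ=3: (A-λI) row 1 is [12, 18], so an eigenvector is (-3, 2).
For λ=-3: (A-λI) row 1 is [18, 18], so an eigenvector is (1, -1).
General solution: C_1e^(3t)(-3,2) + C_2e^(-3t)(1,-1).
Applying x_1(0)=-2, x_2(0)=-2 gives C_1=4, C_2=10.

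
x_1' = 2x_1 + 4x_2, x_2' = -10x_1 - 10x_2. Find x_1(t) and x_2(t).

x_1(t) = -K_1e^(-4t)sin(2t) + K_1e^(-4t)cos(2t) + K_2e^(-4t)sin(2t) + K_2e^(-4t)cos(2t), x_2(t) = K_1e^(-4t)sin(2t) - 2K_1e^(-4t)cos(2t) - 2K_2e^(-4t)sin(2t) - K_2e^(-4t)cos(2t)

Coefficient matrix A = [[2, 4], [-10, -10]].
Characteristic polynomial det(A - λI) = λ^2 + 8λ + 20 = 0.
Eigenvalues λ = -4 ± 2i (complex conjugate pair).
For λ=-4+2i: an eigenvector is (1,-2) - i(-1,1) = (1 + i, -2 - i).
A real fundamental pair from Re and Im of e^((-4+2i)t)v: X_1 = e^(-4t)(cos(2t)·(1,-2) + sin(2t)·(-1,1)), X_2 = e^(-4t)(sin(2t)·(1,-2) - cos(2t)·(-1,1)).
General solution: K_1X_1 + K_2X_2.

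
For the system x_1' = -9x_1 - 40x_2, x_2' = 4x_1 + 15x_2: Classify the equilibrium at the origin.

A = [[-9,-40],[4,15]]; det(A-λI) = λ^2 - 6λ + 25.
λ = 3 ± 4i: positive real part.

unstable spiral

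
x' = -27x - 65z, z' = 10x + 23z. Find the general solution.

Coefficient matrix A = [[-27, -65], [10, 23]].
Characteristic polynomial det(A - λI) = λ^2 + 4λ + 29 = 0.
Eigenvalues λ = -2 ± 5i (complex conjugate pair).
For λ=-2+5i: an eigenvector is (2,-1) - i(3,-1) = (2 - 3i, -1 + i).
A real fundamental pair from Re and Im of e^((-2+5i)t)v: X_1 = e^(-2t)(cos(5t)·(2,-1) + sin(5t)·(3,-1)), X_2 = e^(-2t)(sin(5t)·(2,-1) - cos(5t)·(3,-1)).
General solution: C_1X_1 + C_2X_2.

x(t) = 3C_1e^(-2t)sin(5t) + 2C_1e^(-2t)cos(5t) + 2C_2e^(-2t)sin(5t) - 3C_2e^(-2t)cos(5t), z(t) = -C_1e^(-2t)sin(5t) - C_1e^(-2t)cos(5t) - C_2e^(-2t)sin(5t) + C_2e^(-2t)cos(5t)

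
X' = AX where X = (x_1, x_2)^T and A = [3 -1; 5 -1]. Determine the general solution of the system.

Coefficient matrix A = [[3, -1], [5, -1]].
Characteristic polynomial det(A - λI) = λ^2 - 2λ + 2 = 0.
Eigenvalues λ = 1 ± i (complex conjugate pair).
For λ=1+i: an eigenvector is (-1,-2) - i(0,-1) = (-1, -2 + i).
A real fundamental pair from Re and Im of e^((1+i)t)v: X_1 = e^(t)(cos(t)·(-1,-2) + sin(t)·(0,-1)), X_2 = e^(t)(sin(t)·(-1,-2) - cos(t)·(0,-1)).
General solution: c_1X_1 + c_2X_2.

x_1(t) = -c_1e^(t)cos(t) - c_2e^(t)sin(t), x_2(t) = -c_1e^(t)sin(t) - 2c_1e^(t)cos(t) - 2c_2e^(t)sin(t) + c_2e^(t)cos(t)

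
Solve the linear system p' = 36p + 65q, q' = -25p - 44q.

Coefficient matrix A = [[36, 65], [-25, -44]].
Characteristic polynomial det(A - λI) = λ^2 + 8λ + 41 = 0.
Eigenvalues λ = -4 ± 5i (complex conjugate pair).
For λ=-4+5i: an eigenvector is (3,-2) - i(-2,1) = (3 + 2i, -2 - i).
A real fundamental pair from Re and Im of e^((-4+5i)t)v: X_1 = e^(-4t)(cos(5t)·(3,-2) + sin(5t)·(-2,1)), X_2 = e^(-4t)(sin(5t)·(3,-2) - cos(5t)·(-2,1)).
General solution: c_1X_1 + c_2X_2.

p(t) = -2c_1e^(-4t)sin(5t) + 3c_1e^(-4t)cos(5t) + 3c_2e^(-4t)sin(5t) + 2c_2e^(-4t)cos(5t), q(t) = c_1e^(-4t)sin(5t) - 2c_1e^(-4t)cos(5t) - 2c_2e^(-4t)sin(5t) - c_2e^(-4t)cos(5t)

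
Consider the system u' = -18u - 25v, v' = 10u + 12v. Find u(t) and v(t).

u(t) = -2K_1e^(-3t)sin(5t) - K_1e^(-3t)cos(5t) - K_2e^(-3t)sin(5t) + 2K_2e^(-3t)cos(5t), v(t) = K_1e^(-3t)sin(5t) + K_1e^(-3t)cos(5t) + K_2e^(-3t)sin(5t) - K_2e^(-3t)cos(5t)

Coefficient matrix A = [[-18, -25], [10, 12]].
Characteristic polynomial det(A - λI) = λ^2 + 6λ + 34 = 0.
Eigenvalues λ = -3 ± 5i (complex conjugate pair).
For λ=-3+5i: an eigenvector is (-1,1) - i(-2,1) = (-1 + 2i, 1 - i).
A real fundamental pair from Re and Im of e^((-3+5i)t)v: X_1 = e^(-3t)(cos(5t)·(-1,1) + sin(5t)·(-2,1)), X_2 = e^(-3t)(sin(5t)·(-1,1) - cos(5t)·(-2,1)).
General solution: K_1X_1 + K_2X_2.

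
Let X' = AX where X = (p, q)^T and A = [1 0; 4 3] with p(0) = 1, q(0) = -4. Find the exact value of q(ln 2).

-20

A = [[1,0],[4,3]]; eigenvalues λ = 1, 3.
Eigenvectors: (-1,2) for λ=1, (0,1) for λ=3.
From the initial condition, c_1 = -1, c_2 = -2.
q(ln 2) = (-1)(2^1)(2) + (-2)(2^3)(1) = -20.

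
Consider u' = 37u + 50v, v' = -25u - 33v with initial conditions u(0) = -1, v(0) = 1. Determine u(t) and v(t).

Coefficient matrix A = [[37, 50], [-25, -33]].
Characteristic polynomial det(A - λI) = λ^2 - 4λ + 29 = 0.
Eigenvalues λ = 2 ± 5i (complex conjugate pair).
For λ=2+5i: an eigenvector is (-1,1) - i(3,-2) = (-1 - 3i, 1 + 2i).
A real fundamental pair from Re and Im of e^((2+5i)t)v: X_1 = e^(2t)(cos(5t)·(-1,1) + sin(5t)·(3,-2)), X_2 = e^(2t)(sin(5t)·(-1,1) - cos(5t)·(3,-2)).
General solution: C_1X_1 + C_2X_2.
Applying u(0)=-1, v(0)=1 gives C_1=1, C_2=0.

u(t) = 3e^(2t)sin(5t) - e^(2t)cos(5t), v(t) = -2e^(2t)sin(5t) + e^(2t)cos(5t)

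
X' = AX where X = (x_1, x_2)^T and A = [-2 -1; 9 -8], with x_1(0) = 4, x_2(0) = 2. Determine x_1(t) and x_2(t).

x_1(t) = 10te^(-5t) + 4e^(-5t), x_2(t) = 30te^(-5t) + 2e^(-5t)

Coefficient matrix A = [[-2, -1], [9, -8]].
Characteristic polynomial det(A - λI) = λ^2 + 10λ + 25 = 0.
Single eigenvalue λ = -5 with algebraic multiplicity 2.
Eigenvector v = (1,3); generalized eigenvector w with (A-λI)w=v is (1,2).
General solution: e^(-5t)[c_1·v + c_2·(t·v + w)].
Applying x_1(0)=4, x_2(0)=2 gives c_1=-6, c_2=10.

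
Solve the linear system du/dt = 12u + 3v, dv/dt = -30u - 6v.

Coefficient matrix A = [[12, 3], [-30, -6]].
Characteristic polynomial det(A - λI) = λ^2 - 6λ + 18 = 0.
Eigenvalues λ = 3 ± 3i (complex conjugate pair).
For λ=3+3i: an eigenvector is (-1,3) - i(0,1) = (-1, 3 - i).
A real fundamental pair from Re and Im of e^((3+3i)t)v: X_1 = e^(3t)(cos(3t)·(-1,3) + sin(3t)·(0,1)), X_2 = e^(3t)(sin(3t)·(-1,3) - cos(3t)·(0,1)).
General solution: C_1X_1 + C_2X_2.

u(t) = -C_1e^(3t)cos(3t) - C_2e^(3t)sin(3t), v(t) = C_1e^(3t)sin(3t) + 3C_1e^(3t)cos(3t) + 3C_2e^(3t)sin(3t) - C_2e^(3t)cos(3t)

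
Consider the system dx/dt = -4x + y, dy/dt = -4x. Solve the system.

Coefficient matrix A = [[-4, 1], [-4, 0]].
Characteristic polynomial det(A - λI) = λ^2 + 4λ + 4 = 0.
Single eigenvalue λ = -2 with algebraic multiplicity 2.
Eigenvector v = (1,2); generalized eigenvector w with (A-λI)w=v is (1,3).
General solution: e^(-2t)[C_1·v + C_2·(t·v + w)].

x(t) = C_1e^(-2t) + C_2te^(-2t) + C_2e^(-2t), y(t) = 2C_1e^(-2t) + 2C_2te^(-2t) + 3C_2e^(-2t)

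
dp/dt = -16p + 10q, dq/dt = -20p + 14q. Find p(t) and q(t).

p(t) = c_1e^(-6t) + c_2e^(4t), q(t) = c_1e^(-6t) + 2c_2e^(4t)

Coefficient matrix A = [[-16, 10], [-20, 14]].
Characteristic polynomial det(A - λI) = λ^2 + 2λ - 24 = 0.
Eigenvalues λ = -6, 4.
For λ=-6: (A-λI) row 1 is [-10, 10], so an eigenvector is (1, 1).
For λ=4: (A-λI) row 1 is [-20, 10], so an eigenvector is (1, 2).
General solution: c_1e^(-6t)(1,1) + c_2e^(4t)(1,2).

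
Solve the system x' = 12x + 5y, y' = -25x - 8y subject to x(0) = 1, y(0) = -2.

Coefficient matrix A = [[12, 5], [-25, -8]].
Characteristic polynomial det(A - λI) = λ^2 - 4λ + 29 = 0.
Eigenvalues λ = 2 ± 5i (complex conjugate pair).
For λ=2+5i: an eigenvector is (0,-1) - i(-1,2) = (0 + i, -1 - 2i).
A real fundamental pair from Re and Im of e^((2+5i)t)v: X_1 = e^(2t)(cos(5t)·(0,-1) + sin(5t)·(-1,2)), X_2 = e^(2t)(sin(5t)·(0,-1) - cos(5t)·(-1,2)).
General solution: c_1X_1 + c_2X_2.
Applying x(0)=1, y(0)=-2 gives c_1=0, c_2=1.

x(t) = e^(2t)cos(5t), y(t) = -e^(2t)sin(5t) - 2e^(2t)cos(5t)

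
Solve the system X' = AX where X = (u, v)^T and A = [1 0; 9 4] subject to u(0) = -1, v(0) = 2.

u(t) = -e^(t), v(t) = -e^(4t) + 3e^(t)

Coefficient matrix A = [[1, 0], [9, 4]].
Characteristic polynomial det(A - λI) = λ^2 - 5λ + 4 = 0.
Eigenvalues λ = 1, 4.
For λ=1: (A-λI) row 2 is [9, 3], so an eigenvector is (1, -3).
For λ=4: (A-λI) row 1 is [-3, 0], so an eigenvector is (0, -1).
General solution: K_1e^(t)(1,-3) + K_2e^(4t)(0,-1).
Applying u(0)=-1, v(0)=2 gives K_1=-1, K_2=1.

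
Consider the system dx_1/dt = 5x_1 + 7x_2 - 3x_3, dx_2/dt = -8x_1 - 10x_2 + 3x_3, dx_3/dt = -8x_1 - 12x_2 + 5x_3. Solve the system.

x_1(t) = -C_1e^(-3t) + 3C_2e^(2t) - C_3e^(t), x_2(t) = 2C_1e^(-3t) - 3C_2e^(2t) + C_3e^(t), x_3(t) = 2C_1e^(-3t) - 4C_2e^(2t) + C_3e^(t)

Coefficient matrix A = [[5, 7, -3], [-8, -10, 3], [-8, -12, 5]].
det(A - λI) = 0 gives eigenvalues λ = -3, 2, 1.
For λ=-3: eigenvector (-1,2,2).
For λ=2: eigenvector (3,-3,-4).
For λ=1: eigenvector (-1,1,1).
General solution: C_1e^(-3t)(-1,2,2) + C_2e^(2t)(3,-3,-4) + C_3e^(t)(-1,1,1).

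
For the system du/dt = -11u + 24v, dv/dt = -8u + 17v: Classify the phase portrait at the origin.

A = [[-11,24],[-8,17]]; det(A-λI) = λ^2 - 6λ + 5.
λ = 5, 1: both positive.

unstable node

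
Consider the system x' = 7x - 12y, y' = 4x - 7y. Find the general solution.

x(t) = -3K_1e^(-t) + 2K_2e^(t), y(t) = -2K_1e^(-t) + K_2e^(t)

Coefficient matrix A = [[7, -12], [4, -7]].
Characteristic polynomial det(A - λI) = λ^2 - 1 = 0.
Eigenvalues λ = -1, 1.
For λ=-1: (A-λI) row 1 is [8, -12], so an eigenvector is (-3, -2).
For λ=1: (A-λI) row 1 is [6, -12], so an eigenvector is (2, 1).
General solution: K_1e^(-t)(-3,-2) + K_2e^(t)(2,1).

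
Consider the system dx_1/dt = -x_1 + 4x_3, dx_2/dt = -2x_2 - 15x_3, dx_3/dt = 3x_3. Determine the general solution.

Coefficient matrix A = [[-1, 0, 4], [0, -2, -15], [0, 0, 3]].
det(A - λI) = 0 gives eigenvalues λ = -1, -2, 3.
For λ=-1: eigenvector (1,0,0).
For λ=-2: eigenvector (0,1,0).
For λ=3: eigenvector (1,-3,1).
General solution: C_1e^(-t)(1,0,0) + C_2e^(-2t)(0,1,0) + C_3e^(3t)(1,-3,1).

x_1(t) = C_1e^(-t) + C_3e^(3t), x_2(t) = C_2e^(-2t) - 3C_3e^(3t), x_3(t) = C_3e^(3t)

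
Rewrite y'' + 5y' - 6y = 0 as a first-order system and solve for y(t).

Let x_1 = y, x_2 = y'. Then x_1' = x_2 and x_2' = 6x_1 - 5x_2.
A = [[0,1],[6,-5]]; det(A-λI) = λ^2 + 5λ - 6.
Eigenvalues λ = -6, 1 with eigenvectors (1,-6), (1,1).

y(t) = K_1e^(-6t) + K_2e^(t)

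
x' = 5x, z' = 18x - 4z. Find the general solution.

Coefficient matrix A = [[5, 0], [18, -4]].
Characteristic polynomial det(A - λI) = λ^2 - λ - 20 = 0.
Eigenvalues λ = -4, 5.
For λ=-4: (A-λI) row 1 is [9, 0], so an eigenvector is (0, -1).
For λ=5: (A-λI) row 2 is [18, -9], so an eigenvector is (-1, -2).
General solution: K_1e^(-4t)(0,-1) + K_2e^(5t)(-1,-2).

x(t) = -K_2e^(5t), z(t) = -K_1e^(-4t) - 2K_2e^(5t)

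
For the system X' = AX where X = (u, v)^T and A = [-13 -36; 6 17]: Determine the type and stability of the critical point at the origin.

A = [[-13,-36],[6,17]]; det(A-λI) = λ^2 - 4λ - 5.
λ = -1, 5: opposite signs.

saddle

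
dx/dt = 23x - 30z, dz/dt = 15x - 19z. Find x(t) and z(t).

Coefficient matrix A = [[23, -30], [15, -19]].
Characteristic polynomial det(A - λI) = λ^2 - 4λ + 13 = 0.
Eigenvalues λ = 2 ± 3i (complex conjugate pair).
For λ=2+3i: an eigenvector is (-3,-2) - i(-1,-1) = (-3 + i, -2 + i).
A real fundamental pair from Re and Im of e^((2+3i)t)v: X_1 = e^(2t)(cos(3t)·(-3,-2) + sin(3t)·(-1,-1)), X_2 = e^(2t)(sin(3t)·(-3,-2) - cos(3t)·(-1,-1)).
General solution: C_1X_1 + C_2X_2.

x(t) = -C_1e^(2t)sin(3t) - 3C_1e^(2t)cos(3t) - 3C_2e^(2t)sin(3t) + C_2e^(2t)cos(3t), z(t) = -C_1e^(2t)sin(3t) - 2C_1e^(2t)cos(3t) - 2C_2e^(2t)sin(3t) + C_2e^(2t)cos(3t)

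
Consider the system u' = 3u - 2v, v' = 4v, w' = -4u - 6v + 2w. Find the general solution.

u(t) = C_1e^(3t) - 2C_3e^(4t), v(t) = C_3e^(4t), w(t) = -4C_1e^(3t) + C_2e^(2t) + C_3e^(4t)

Coefficient matrix A = [[3, -2, 0], [0, 4, 0], [-4, -6, 2]].
det(A - λI) = 0 gives eigenvalues λ = 3, 2, 4.
For λ=3: eigenvector (1,0,-4).
For λ=2: eigenvector (0,0,1).
For λ=4: eigenvector (-2,1,1).
General solution: C_1e^(3t)(1,0,-4) + C_2e^(2t)(0,0,1) + C_3e^(4t)(-2,1,1).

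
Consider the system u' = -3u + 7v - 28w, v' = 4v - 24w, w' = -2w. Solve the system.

u(t) = c_1e^(-3t) + c_2e^(4t), v(t) = c_2e^(4t) + 4c_3e^(-2t), w(t) = c_3e^(-2t)

Coefficient matrix A = [[-3, 7, -28], [0, 4, -24], [0, 0, -2]].
det(A - λI) = 0 gives eigenvalues λ = -3, 4, -2.
For λ=-3: eigenvector (1,0,0).
For λ=4: eigenvector (1,1,0).
For λ=-2: eigenvector (0,4,1).
General solution: c_1e^(-3t)(1,0,0) + c_2e^(4t)(1,1,0) + c_3e^(-2t)(0,4,1).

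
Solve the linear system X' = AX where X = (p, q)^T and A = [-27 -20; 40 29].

p(t) = K_1e^(t)sin(4t) + 2K_1e^(t)cos(4t) + 2K_2e^(t)sin(4t) - K_2e^(t)cos(4t), q(t) = -K_1e^(t)sin(4t) - 3K_1e^(t)cos(4t) - 3K_2e^(t)sin(4t) + K_2e^(t)cos(4t)

Coefficient matrix A = [[-27, -20], [40, 29]].
Characteristic polynomial det(A - λI) = λ^2 - 2λ + 17 = 0.
Eigenvalues λ = 1 ± 4i (complex conjugate pair).
For λ=1+4i: an eigenvector is (2,-3) - i(1,-1) = (2 - i, -3 + i).
A real fundamental pair from Re and Im of e^((1+4i)t)v: X_1 = e^(t)(cos(4t)·(2,-3) + sin(4t)·(1,-1)), X_2 = e^(t)(sin(4t)·(2,-3) - cos(4t)·(1,-1)).
General solution: K_1X_1 + K_2X_2.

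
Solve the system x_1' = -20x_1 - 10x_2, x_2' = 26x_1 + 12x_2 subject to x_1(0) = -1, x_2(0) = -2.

Coefficient matrix A = [[-20, -10], [26, 12]].
Characteristic polynomial det(A - λI) = λ^2 + 8λ + 20 = 0.
Eigenvalues λ = -4 ± 2i (complex conjugate pair).
For λ=-4+2i: an eigenvector is (2,-3) - i(-1,2) = (2 + i, -3 - 2i).
A real fundamental pair from Re and Im of e^((-4+2i)t)v: X_1 = e^(-4t)(cos(2t)·(2,-3) + sin(2t)·(-1,2)), X_2 = e^(-4t)(sin(2t)·(2,-3) - cos(2t)·(-1,2)).
General solution: K_1X_1 + K_2X_2.
Applying x_1(0)=-1, x_2(0)=-2 gives K_1=-4, K_2=7.

x_1(t) = 18e^(-4t)sin(2t) - e^(-4t)cos(2t), x_2(t) = -29e^(-4t)sin(2t) - 2e^(-4t)cos(2t)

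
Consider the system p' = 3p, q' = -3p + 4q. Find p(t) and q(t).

Coefficient matrix A = [[3, 0], [-3, 4]].
Characteristic polynomial det(A - λI) = λ^2 - 7λ + 12 = 0.
Eigenvalues λ = 3, 4.
For λ=3: (A-λI) row 2 is [-3, 1], so an eigenvector is (1, 3).
For λ=4: (A-λI) row 1 is [-1, 0], so an eigenvector is (0, -1).
General solution: c_1e^(3t)(1,3) + c_2e^(4t)(0,-1).

p(t) = c_1e^(3t), q(t) = 3c_1e^(3t) - c_2e^(4t)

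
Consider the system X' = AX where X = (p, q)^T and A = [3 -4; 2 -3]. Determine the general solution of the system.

p(t) = 2K_1e^(t) + K_2e^(-t), q(t) = K_1e^(t) + K_2e^(-t)

Coefficient matrix A = [[3, -4], [2, -3]].
Characteristic polynomial det(A - λI) = λ^2 - 1 = 0.
Eigenvalues λ = 1, -1.
For λ=1: (A-λI) row 1 is [2, -4], so an eigenvector is (2, 1).
For λ=-1: (A-λI) row 1 is [4, -4], so an eigenvector is (1, 1).
General solution: K_1e^(t)(2,1) + K_2e^(-t)(1,1).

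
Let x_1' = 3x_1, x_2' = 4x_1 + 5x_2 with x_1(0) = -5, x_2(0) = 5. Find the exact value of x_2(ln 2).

-80

A = [[3,0],[4,5]]; eigenvalues λ = 3, 5.
Eigenvectors: (-1,2) for λ=3, (0,-1) for λ=5.
From the initial condition, c_1 = 5, c_2 = 5.
x_2(ln 2) = (5)(2^3)(2) + (5)(2^5)(-1) = -80.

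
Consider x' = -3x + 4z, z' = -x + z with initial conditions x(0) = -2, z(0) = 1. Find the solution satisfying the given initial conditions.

x(t) = 8te^(-t) - 2e^(-t), z(t) = 4te^(-t) + e^(-t)

Coefficient matrix A = [[-3, 4], [-1, 1]].
Characteristic polynomial det(A - λI) = λ^2 + 2λ + 1 = 0.
Single eigenvalue λ = -1 with algebraic multiplicity 2.
Eigenvector v = (2,1); generalized eigenvector w with (A-λI)w=v is (-1,0).
General solution: e^(-t)[K_1·v + K_2·(t·v + w)].
Applying x(0)=-2, z(0)=1 gives K_1=1, K_2=4.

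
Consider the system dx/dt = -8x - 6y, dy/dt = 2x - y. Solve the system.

Coefficient matrix A = [[-8, -6], [2, -1]].
Characteristic polynomial det(A - λI) = λ^2 + 9λ + 20 = 0.
Eigenvalues λ = -5, -4.
For λ=-5: (A-λI) row 1 is [-3, -6], so an eigenvector is (2, -1).
For λ=-4: (A-λI) row 1 is [-4, -6], so an eigenvector is (3, -2).
General solution: K_1e^(-5t)(2,-1) + K_2e^(-4t)(3,-2).

x(t) = 2K_1e^(-5t) + 3K_2e^(-4t), y(t) = -K_1e^(-5t) - 2K_2e^(-4t)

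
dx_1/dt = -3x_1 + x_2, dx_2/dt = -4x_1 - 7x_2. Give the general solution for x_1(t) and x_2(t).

x_1(t) = -K_1e^(-5t) - K_2te^(-5t), x_2(t) = 2K_1e^(-5t) + 2K_2te^(-5t) - K_2e^(-5t)

Coefficient matrix A = [[-3, 1], [-4, -7]].
Characteristic polynomial det(A - λI) = λ^2 + 10λ + 25 = 0.
Single eigenvalue λ = -5 with algebraic multiplicity 2.
Eigenvector v = (-1,2); generalized eigenvector w with (A-λI)w=v is (0,-1).
General solution: e^(-5t)[K_1·v + K_2·(t·v + w)].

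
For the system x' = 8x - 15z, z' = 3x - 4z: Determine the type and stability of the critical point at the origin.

A = [[8,-15],[3,-4]]; det(A-λI) = λ^2 - 4λ + 13.
λ = 2 ± 3i: positive real part.

unstable spiral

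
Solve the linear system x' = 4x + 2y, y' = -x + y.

x(t) = 2C_1e^(3t) - C_2e^(2t), y(t) = -C_1e^(3t) + C_2e^(2t)

Coefficient matrix A = [[4, 2], [-1, 1]].
Characteristic polynomial det(A - λI) = λ^2 - 5λ + 6 = 0.
Eigenvalues λ = 3, 2.
For λ=3: (A-λI) row 1 is [1, 2], so an eigenvector is (2, -1).
For λ=2: (A-λI) row 1 is [2, 2], so an eigenvector is (-1, 1).
General solution: C_1e^(3t)(2,-1) + C_2e^(2t)(-1,1).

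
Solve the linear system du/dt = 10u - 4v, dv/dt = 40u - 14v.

u(t) = K_1e^(-2t)cos(4t) + K_2e^(-2t)sin(4t), v(t) = K_1e^(-2t)sin(4t) + 3K_1e^(-2t)cos(4t) + 3K_2e^(-2t)sin(4t) - K_2e^(-2t)cos(4t)

Coefficient matrix A = [[10, -4], [40, -14]].
Characteristic polynomial det(A - λI) = λ^2 + 4λ + 20 = 0.
Eigenvalues λ = -2 ± 4i (complex conjugate pair).
For λ=-2+4i: an eigenvector is (1,3) - i(0,1) = (1, 3 - i).
A real fundamental pair from Re and Im of e^((-2+4i)t)v: X_1 = e^(-2t)(cos(4t)·(1,3) + sin(4t)·(0,1)), X_2 = e^(-2t)(sin(4t)·(1,3) - cos(4t)·(0,1)).
General solution: K_1X_1 + K_2X_2.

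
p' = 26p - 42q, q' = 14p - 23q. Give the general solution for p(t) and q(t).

Coefficient matrix A = [[26, -42], [14, -23]].
Characteristic polynomial det(A - λI) = λ^2 - 3λ - 10 = 0.
Eigenvalues λ = 5, -2.
For λ=5: (A-λI) row 1 is [21, -42], so an eigenvector is (2, 1).
For λ=-2: (A-λI) row 1 is [28, -42], so an eigenvector is (-3, -2).
General solution: c_1e^(5t)(2,1) + c_2e^(-2t)(-3,-2).

p(t) = 2c_1e^(5t) - 3c_2e^(-2t), q(t) = c_1e^(5t) - 2c_2e^(-2t)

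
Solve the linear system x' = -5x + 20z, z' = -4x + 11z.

x(t) = C_1e^(3t)sin(4t) + 2C_1e^(3t)cos(4t) + 2C_2e^(3t)sin(4t) - C_2e^(3t)cos(4t), z(t) = C_1e^(3t)cos(4t) + C_2e^(3t)sin(4t)

Coefficient matrix A = [[-5, 20], [-4, 11]].
Characteristic polynomial det(A - λI) = λ^2 - 6λ + 25 = 0.
Eigenvalues λ = 3 ± 4i (complex conjugate pair).
For λ=3+4i: an eigenvector is (2,1) - i(1,0) = (2 - i, 1).
A real fundamental pair from Re and Im of e^((3+4i)t)v: X_1 = e^(3t)(cos(4t)·(2,1) + sin(4t)·(1,0)), X_2 = e^(3t)(sin(4t)·(2,1) - cos(4t)·(1,0)).
General solution: C_1X_1 + C_2X_2.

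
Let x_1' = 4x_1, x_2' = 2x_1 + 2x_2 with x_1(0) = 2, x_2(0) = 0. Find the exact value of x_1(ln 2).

A = [[4,0],[2,2]]; eigenvalues λ = 2, 4.
Eigenvectors: (0,1) for λ=2, (-1,-1) for λ=4.
From the initial condition, c_1 = -2, c_2 = -2.
x_1(ln 2) = (-2)(2^2)(0) + (-2)(2^4)(-1) = 32.

32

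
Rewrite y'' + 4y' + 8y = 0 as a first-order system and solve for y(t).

Let x_1 = y, x_2 = y'. Then x_1' = x_2 and x_2' = -8x_1 - 4x_2.
A = [[0,1],[-8,-4]]; det(A-λI) = λ^2 + 4λ + 8.
Eigenvalues λ = -2 ± 2i.

y(t) = C_1e^(-2t)cos(2t) + C_2e^(-2t)sin(2t)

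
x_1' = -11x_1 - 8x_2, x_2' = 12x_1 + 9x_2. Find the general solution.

Coefficient matrix A = [[-11, -8], [12, 9]].
Characteristic polynomial det(A - λI) = λ^2 + 2λ - 3 = 0.
Eigenvalues λ = 1, -3.
For λ=1: (A-λI) row 1 is [-12, -8], so an eigenvector is (-2, 3).
For λ=-3: (A-λI) row 1 is [-8, -8], so an eigenvector is (-1, 1).
General solution: c_1e^(t)(-2,3) + c_2e^(-3t)(-1,1).

x_1(t) = -2c_1e^(t) - c_2e^(-3t), x_2(t) = 3c_1e^(t) + c_2e^(-3t)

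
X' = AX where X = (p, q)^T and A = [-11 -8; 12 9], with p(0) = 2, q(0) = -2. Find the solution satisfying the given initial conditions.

Coefficient matrix A = [[-11, -8], [12, 9]].
Characteristic polynomial det(A - λI) = λ^2 + 2λ - 3 = 0.
Eigenvalues λ = 1, -3.
For λ=1: (A-λI) row 1 is [-12, -8], so an eigenvector is (-2, 3).
For λ=-3: (A-λI) row 1 is [-8, -8], so an eigenvector is (-1, 1).
General solution: C_1e^(t)(-2,3) + C_2e^(-3t)(-1,1).
Applying p(0)=2, q(0)=-2 gives C_1=0, C_2=-2.

p(t) = 2e^(-3t), q(t) = -2e^(-3t)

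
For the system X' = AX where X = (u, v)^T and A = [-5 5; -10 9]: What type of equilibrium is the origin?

A = [[-5,5],[-10,9]]; det(A-λI) = λ^2 - 4λ + 5.
λ = 2 ± i: positive real part.

unstable spiral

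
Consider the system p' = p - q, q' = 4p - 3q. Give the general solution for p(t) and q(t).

p(t) = -c_1e^(-t) - c_2te^(-t) + c_2e^(-t), q(t) = -2c_1e^(-t) - 2c_2te^(-t) + 3c_2e^(-t)

Coefficient matrix A = [[1, -1], [4, -3]].
Characteristic polynomial det(A - λI) = λ^2 + 2λ + 1 = 0.
Single eigenvalue λ = -1 with algebraic multiplicity 2.
Eigenvector v = (-1,-2); generalized eigenvector w with (A-λI)w=v is (1,3).
General solution: e^(-t)[c_1·v + c_2·(t·v + w)].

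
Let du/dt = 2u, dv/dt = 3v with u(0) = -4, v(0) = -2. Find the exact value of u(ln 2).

-16

A = [[2,0],[0,3]]; eigenvalues λ = 3, 2.
Eigenvectors: (0,1) for λ=3, (-1,0) for λ=2.
From the initial condition, c_1 = -2, c_2 = 4.
u(ln 2) = (-2)(2^3)(0) + (4)(2^2)(-1) = -16.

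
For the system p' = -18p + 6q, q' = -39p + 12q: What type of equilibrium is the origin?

stable spiral

A = [[-18,6],[-39,12]]; det(A-λI) = λ^2 + 6λ + 18.
λ = -3 ± 3i: negative real part.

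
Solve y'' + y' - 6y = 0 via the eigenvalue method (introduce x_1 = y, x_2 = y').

y(t) = c_1e^(-3t) + c_2e^(2t)

Let x_1 = y, x_2 = y'. Then x_1' = x_2 and x_2' = 6x_1 - x_2.
A = [[0,1],[6,-1]]; det(A-λI) = λ^2 + λ - 6.
Eigenvalues λ = -3, 2 with eigenvectors (1,-3), (1,2).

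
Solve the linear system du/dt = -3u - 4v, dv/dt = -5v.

u(t) = C_1e^(-3t) + 2C_2e^(-5t), v(t) = C_2e^(-5t)

Coefficient matrix A = [[-3, -4], [0, -5]].
Characteristic polynomial det(A - λI) = λ^2 + 8λ + 15 = 0.
Eigenvalues λ = -3, -5.
For λ=-3: (A-λI) row 1 is [0, -4], so an eigenvector is (1, 0).
For λ=-5: (A-λI) row 1 is [2, -4], so an eigenvector is (2, 1).
General solution: C_1e^(-3t)(1,0) + C_2e^(-5t)(2,1).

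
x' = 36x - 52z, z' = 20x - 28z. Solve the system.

Coefficient matrix A = [[36, -52], [20, -28]].
Characteristic polynomial det(A - λI) = λ^2 - 8λ + 32 = 0.
Eigenvalues λ = 4 ± 4i (complex conjugate pair).
For λ=4+4i: an eigenvector is (2,1) - i(3,2) = (2 - 3i, 1 - 2i).
A real fundamental pair from Re and Im of e^((4+4i)t)v: X_1 = e^(4t)(cos(4t)·(2,1) + sin(4t)·(3,2)), X_2 = e^(4t)(sin(4t)·(2,1) - cos(4t)·(3,2)).
General solution: K_1X_1 + K_2X_2.

x(t) = 3K_1e^(4t)sin(4t) + 2K_1e^(4t)cos(4t) + 2K_2e^(4t)sin(4t) - 3K_2e^(4t)cos(4t), z(t) = 2K_1e^(4t)sin(4t) + K_1e^(4t)cos(4t) + K_2e^(4t)sin(4t) - 2K_2e^(4t)cos(4t)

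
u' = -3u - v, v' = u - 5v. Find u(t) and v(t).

Coefficient matrix A = [[-3, -1], [1, -5]].
Characteristic polynomial det(A - λI) = λ^2 + 8λ + 16 = 0.
Single eigenvalue λ = -4 with algebraic multiplicity 2.
Eigenvector v = (1,1); generalized eigenvector w with (A-λI)w=v is (2,1).
General solution: e^(-4t)[K_1·v + K_2·(t·v + w)].

u(t) = K_1e^(-4t) + K_2te^(-4t) + 2K_2e^(-4t), v(t) = K_1e^(-4t) + K_2te^(-4t) + K_2e^(-4t)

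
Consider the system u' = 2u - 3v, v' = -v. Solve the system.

u(t) = -c_1e^(2t) + c_2e^(-t), v(t) = c_2e^(-t)

Coefficient matrix A = [[2, -3], [0, -1]].
Characteristic polynomial det(A - λI) = λ^2 - λ - 2 = 0.
Eigenvalues λ = 2, -1.
For λ=2: (A-λI) row 1 is [0, -3], so an eigenvector is (-1, 0).
For λ=-1: (A-λI) row 1 is [3, -3], so an eigenvector is (1, 1).
General solution: c_1e^(2t)(-1,0) + c_2e^(-t)(1,1).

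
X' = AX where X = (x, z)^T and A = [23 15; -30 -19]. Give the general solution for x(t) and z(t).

x(t) = -2K_1e^(2t)sin(3t) - K_1e^(2t)cos(3t) - K_2e^(2t)sin(3t) + 2K_2e^(2t)cos(3t), z(t) = 3K_1e^(2t)sin(3t) + K_1e^(2t)cos(3t) + K_2e^(2t)sin(3t) - 3K_2e^(2t)cos(3t)

Coefficient matrix A = [[23, 15], [-30, -19]].
Characteristic polynomial det(A - λI) = λ^2 - 4λ + 13 = 0.
Eigenvalues λ = 2 ± 3i (complex conjugate pair).
For λ=2+3i: an eigenvector is (-1,1) - i(-2,3) = (-1 + 2i, 1 - 3i).
A real fundamental pair from Re and Im of e^((2+3i)t)v: X_1 = e^(2t)(cos(3t)·(-1,1) + sin(3t)·(-2,3)), X_2 = e^(2t)(sin(3t)·(-1,1) - cos(3t)·(-2,3)).
General solution: K_1X_1 + K_2X_2.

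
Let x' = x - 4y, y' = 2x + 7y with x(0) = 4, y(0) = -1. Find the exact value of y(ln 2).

A = [[1,-4],[2,7]]; eigenvalues λ = 3, 5.
Eigenvectors: (2,-1) for λ=3, (1,-1) for λ=5.
From the initial condition, c_1 = 3, c_2 = -2.
y(ln 2) = (3)(2^3)(-1) + (-2)(2^5)(-1) = 40.

40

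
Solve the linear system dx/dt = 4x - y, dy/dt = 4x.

x(t) = -c_1e^(2t) - c_2te^(2t) - 2c_2e^(2t), y(t) = -2c_1e^(2t) - 2c_2te^(2t) - 3c_2e^(2t)

Coefficient matrix A = [[4, -1], [4, 0]].
Characteristic polynomial det(A - λI) = λ^2 - 4λ + 4 = 0.
Single eigenvalue λ = 2 with algebraic multiplicity 2.
Eigenvector v = (-1,-2); generalized eigenvector w with (A-λI)w=v is (-2,-3).
General solution: e^(2t)[c_1·v + c_2·(t·v + w)].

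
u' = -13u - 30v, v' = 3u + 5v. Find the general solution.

Coefficient matrix A = [[-13, -30], [3, 5]].
Characteristic polynomial det(A - λI) = λ^2 + 8λ + 25 = 0.
Eigenvalues λ = -4 ± 3i (complex conjugate pair).
For λ=-4+3i: an eigenvector is (-3,1) - i(-1,0) = (-3 + i, 1).
A real fundamental pair from Re and Im of e^((-4+3i)t)v: X_1 = e^(-4t)(cos(3t)·(-3,1) + sin(3t)·(-1,0)), X_2 = e^(-4t)(sin(3t)·(-3,1) - cos(3t)·(-1,0)).
General solution: c_1X_1 + c_2X_2.

u(t) = -c_1e^(-4t)sin(3t) - 3c_1e^(-4t)cos(3t) - 3c_2e^(-4t)sin(3t) + c_2e^(-4t)cos(3t), v(t) = c_1e^(-4t)cos(3t) + c_2e^(-4t)sin(3t)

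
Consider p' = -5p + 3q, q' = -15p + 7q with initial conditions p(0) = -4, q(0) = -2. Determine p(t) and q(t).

p(t) = 6e^(t)sin(3t) - 4e^(t)cos(3t), q(t) = 16e^(t)sin(3t) - 2e^(t)cos(3t)

Coefficient matrix A = [[-5, 3], [-15, 7]].
Characteristic polynomial det(A - λI) = λ^2 - 2λ + 10 = 0.
Eigenvalues λ = 1 ± 3i (complex conjugate pair).
For λ=1+3i: an eigenvector is (0,1) - i(1,2) = (0 - i, 1 - 2i).
A real fundamental pair from Re and Im of e^((1+3i)t)v: X_1 = e^(t)(cos(3t)·(0,1) + sin(3t)·(1,2)), X_2 = e^(t)(sin(3t)·(0,1) - cos(3t)·(1,2)).
General solution: C_1X_1 + C_2X_2.
Applying p(0)=-4, q(0)=-2 gives C_1=6, C_2=4.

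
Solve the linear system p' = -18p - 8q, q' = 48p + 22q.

Coefficient matrix A = [[-18, -8], [48, 22]].
Characteristic polynomial det(A - λI) = λ^2 - 4λ - 12 = 0.
Eigenvalues λ = -2, 6.
For λ=-2: (A-λI) row 1 is [-16, -8], so an eigenvector is (-1, 2).
For λ=6: (A-λI) row 1 is [-24, -8], so an eigenvector is (-1, 3).
General solution: C_1e^(-2t)(-1,2) + C_2e^(6t)(-1,3).

p(t) = -C_1e^(-2t) - C_2e^(6t), q(t) = 2C_1e^(-2t) + 3C_2e^(6t)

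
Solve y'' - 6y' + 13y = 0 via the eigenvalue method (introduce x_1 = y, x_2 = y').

y(t) = C_1e^(3t)cos(2t) + C_2e^(3t)sin(2t)

Let x_1 = y, x_2 = y'. Then x_1' = x_2 and x_2' = -13x_1 + 6x_2.
A = [[0,1],[-13,6]]; det(A-λI) = λ^2 - 6λ + 13.
Eigenvalues λ = 3 ± 2i.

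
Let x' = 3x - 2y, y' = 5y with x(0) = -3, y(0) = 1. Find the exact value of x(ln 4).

A = [[3,-2],[0,5]]; eigenvalues λ = 3, 5.
Eigenvectors: (-1,0) for λ=3, (1,-1) for λ=5.
From the initial condition, c_1 = 2, c_2 = -1.
x(ln 4) = (2)(4^3)(-1) + (-1)(4^5)(1) = -1152.

-1152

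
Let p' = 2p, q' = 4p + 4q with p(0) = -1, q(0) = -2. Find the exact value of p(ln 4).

A = [[2,0],[4,4]]; eigenvalues λ = 2, 4.
Eigenvectors: (1,-2) for λ=2, (0,1) for λ=4.
From the initial condition, c_1 = -1, c_2 = -4.
p(ln 4) = (-1)(4^2)(1) + (-4)(4^4)(0) = -16.

-16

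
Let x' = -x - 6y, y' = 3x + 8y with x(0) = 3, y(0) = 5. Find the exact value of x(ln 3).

-3015

A = [[-1,-6],[3,8]]; eigenvalues λ = 2, 5.
Eigenvectors: (2,-1) for λ=2, (1,-1) for λ=5.
From the initial condition, c_1 = 8, c_2 = -13.
x(ln 3) = (8)(3^2)(2) + (-13)(3^5)(1) = -3015.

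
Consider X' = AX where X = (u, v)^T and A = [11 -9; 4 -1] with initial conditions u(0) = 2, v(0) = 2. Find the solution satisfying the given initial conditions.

Coefficient matrix A = [[11, -9], [4, -1]].
Characteristic polynomial det(A - λI) = λ^2 - 10λ + 25 = 0.
Single eigenvalue λ = 5 with algebraic multiplicity 2.
Eigenvector v = (-3,-2); generalized eigenvector w with (A-λI)w=v is (-2,-1).
General solution: e^(5t)[K_1·v + K_2·(t·v + w)].
Applying u(0)=2, v(0)=2 gives K_1=-2, K_2=2.

u(t) = -6te^(5t) + 2e^(5t), v(t) = -4te^(5t) + 2e^(5t)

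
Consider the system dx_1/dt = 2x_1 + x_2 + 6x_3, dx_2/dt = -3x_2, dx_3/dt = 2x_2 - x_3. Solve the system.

Coefficient matrix A = [[2, 1, 6], [0, -3, 0], [0, 2, -1]].
det(A - λI) = 0 gives eigenvalues λ = 2, -3, -1.
For λ=2: eigenvector (1,0,0).
For λ=-3: eigenvector (1,1,-1).
For λ=-1: eigenvector (-2,0,1).
General solution: c_1e^(2t)(1,0,0) + c_2e^(-3t)(1,1,-1) + c_3e^(-t)(-2,0,1).

x_1(t) = c_1e^(2t) + c_2e^(-3t) - 2c_3e^(-t), x_2(t) = c_2e^(-3t), x_3(t) = -c_2e^(-3t) + c_3e^(-t)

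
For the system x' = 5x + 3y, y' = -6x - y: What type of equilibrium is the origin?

unstable spiral

A = [[5,3],[-6,-1]]; det(A-λI) = λ^2 - 4λ + 13.
λ = 2 ± 3i: positive real part.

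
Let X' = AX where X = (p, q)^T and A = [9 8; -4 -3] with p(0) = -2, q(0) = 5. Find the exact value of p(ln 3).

1434

A = [[9,8],[-4,-3]]; eigenvalues λ = 1, 5.
Eigenvectors: (1,-1) for λ=1, (2,-1) for λ=5.
From the initial condition, c_1 = -8, c_2 = 3.
p(ln 3) = (-8)(3^1)(1) + (3)(3^5)(2) = 1434.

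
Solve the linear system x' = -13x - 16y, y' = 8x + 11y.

x(t) = 2c_1e^(-5t) - c_2e^(3t), y(t) = -c_1e^(-5t) + c_2e^(3t)

Coefficient matrix A = [[-13, -16], [8, 11]].
Characteristic polynomial det(A - λI) = λ^2 + 2λ - 15 = 0.
Eigenvalues λ = -5, 3.
For λ=-5: (A-λI) row 1 is [-8, -16], so an eigenvector is (2, -1).
For λ=3: (A-λI) row 1 is [-16, -16], so an eigenvector is (-1, 1).
General solution: c_1e^(-5t)(2,-1) + c_2e^(3t)(-1,1).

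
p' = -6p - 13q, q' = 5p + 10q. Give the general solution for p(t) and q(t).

p(t) = 2C_1e^(2t)sin(t) + 3C_1e^(2t)cos(t) + 3C_2e^(2t)sin(t) - 2C_2e^(2t)cos(t), q(t) = -C_1e^(2t)sin(t) - 2C_1e^(2t)cos(t) - 2C_2e^(2t)sin(t) + C_2e^(2t)cos(t)

Coefficient matrix A = [[-6, -13], [5, 10]].
Characteristic polynomial det(A - λI) = λ^2 - 4λ + 5 = 0.
Eigenvalues λ = 2 ± i (complex conjugate pair).
For λ=2+i: an eigenvector is (3,-2) - i(2,-1) = (3 - 2i, -2 + i).
A real fundamental pair from Re and Im of e^((2+i)t)v: X_1 = e^(2t)(cos(t)·(3,-2) + sin(t)·(2,-1)), X_2 = e^(2t)(sin(t)·(3,-2) - cos(t)·(2,-1)).
General solution: C_1X_1 + C_2X_2.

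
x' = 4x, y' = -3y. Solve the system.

x(t) = -C_2e^(4t), y(t) = C_1e^(-3t)

Coefficient matrix A = [[4, 0], [0, -3]].
Characteristic polynomial det(A - λI) = λ^2 - λ - 12 = 0.
Eigenvalues λ = -3, 4.
For λ=-3: (A-λI) row 1 is [7, 0], so an eigenvector is (0, 1).
For λ=4: (A-λI) row 2 is [0, -7], so an eigenvector is (-1, 0).
General solution: C_1e^(-3t)(0,1) + C_2e^(4t)(-1,0).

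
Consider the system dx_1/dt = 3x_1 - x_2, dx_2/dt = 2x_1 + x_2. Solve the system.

Coefficient matrix A = [[3, -1], [2, 1]].
Characteristic polynomial det(A - λI) = λ^2 - 4λ + 5 = 0.
Eigenvalues λ = 2 ± i (complex conjugate pair).
For λ=2+i: an eigenvector is (0,1) - i(-1,-1) = (0 + i, 1 + i).
A real fundamental pair from Re and Im of e^((2+i)t)v: X_1 = e^(2t)(cos(t)·(0,1) + sin(t)·(-1,-1)), X_2 = e^(2t)(sin(t)·(0,1) - cos(t)·(-1,-1)).
General solution: c_1X_1 + c_2X_2.

x_1(t) = -c_1e^(2t)sin(t) + c_2e^(2t)cos(t), x_2(t) = -c_1e^(2t)sin(t) + c_1e^(2t)cos(t) + c_2e^(2t)sin(t) + c_2e^(2t)cos(t)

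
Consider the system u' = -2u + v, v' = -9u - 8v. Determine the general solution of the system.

u(t) = -K_1e^(-5t) - K_2te^(-5t), v(t) = 3K_1e^(-5t) + 3K_2te^(-5t) - K_2e^(-5t)

Coefficient matrix A = [[-2, 1], [-9, -8]].
Characteristic polynomial det(A - λI) = λ^2 + 10λ + 25 = 0.
Single eigenvalue λ = -5 with algebraic multiplicity 2.
Eigenvector v = (-1,3); generalized eigenvector w with (A-λI)w=v is (0,-1).
General solution: e^(-5t)[K_1·v + K_2·(t·v + w)].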